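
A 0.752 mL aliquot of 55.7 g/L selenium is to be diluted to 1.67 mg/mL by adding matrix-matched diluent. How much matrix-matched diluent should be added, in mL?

24.3 mL

1.67 mg/mL = 1.67 g/L.
V₂ = C₁V₁/C₂ = 55.7 × 0.752 / 1.67 = 25.1 mL.
Diluent to add = V₂ − V₁ = 25.1 − 0.752 = 24.3 mL.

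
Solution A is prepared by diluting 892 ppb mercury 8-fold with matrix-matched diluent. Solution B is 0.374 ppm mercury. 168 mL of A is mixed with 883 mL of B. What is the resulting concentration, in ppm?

C_A = 892 ppb / 8 = 112 ppb.
C_B = 0.374 ppm = 374 ppb.
C_mix = (C_A·V_A + C_B·V_B)/(V_A + V_B) = (112×168 + 374×883) / 1051 = 332 ppb = 0.332 ppm.

0.332 ppm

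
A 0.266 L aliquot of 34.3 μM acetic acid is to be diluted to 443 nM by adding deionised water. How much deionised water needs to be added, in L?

20.3 L

443 nM = 0.443 μM.
V₂ = C₁V₁/C₂ = 34.3 × 0.266 / 0.443 = 20.6 L.
Diluent to add = V₂ − V₁ = 20.6 − 0.266 = 20.3 L.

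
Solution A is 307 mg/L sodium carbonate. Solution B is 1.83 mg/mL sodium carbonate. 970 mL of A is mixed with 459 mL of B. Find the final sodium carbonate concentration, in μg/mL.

796 μg/mL

C_B = 1.83 mg/mL = 1830 mg/L.
C_mix = (C_A·V_A + C_B·V_B)/(V_A + V_B) = (307×970 + 1830×459) / 1429 = 796 mg/L = 796 μg/mL.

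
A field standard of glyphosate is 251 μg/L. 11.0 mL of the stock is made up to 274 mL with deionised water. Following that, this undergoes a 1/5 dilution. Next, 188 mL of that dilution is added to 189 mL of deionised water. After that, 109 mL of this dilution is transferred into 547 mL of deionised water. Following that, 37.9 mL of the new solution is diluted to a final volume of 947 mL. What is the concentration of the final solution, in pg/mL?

Overall dilution factor = 24.91 × 5 × 2.005 × 6.018 × 24.99 = 3.76 × 10⁴.
251 μg/L / 3.76 × 10⁴ = 6.68 × 10⁻³ μg/L = 6.68 pg/mL.

6.68 pg/mL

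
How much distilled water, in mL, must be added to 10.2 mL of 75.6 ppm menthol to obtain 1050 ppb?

724 mL

1050 ppb = 1.05 ppm.
V₂ = C₁V₁/C₂ = 75.6 × 10.2 / 1.05 = 734 mL.
Diluent to add = V₂ − V₁ = 734 − 10.2 = 724 mL.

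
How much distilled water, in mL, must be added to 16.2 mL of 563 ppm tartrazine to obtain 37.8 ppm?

V₂ = C₁V₁/C₂ = 563 × 16.2 / 37.8 = 241 mL.
Diluent to add = V₂ − V₁ = 241 − 16.2 = 225 mL.

225 mL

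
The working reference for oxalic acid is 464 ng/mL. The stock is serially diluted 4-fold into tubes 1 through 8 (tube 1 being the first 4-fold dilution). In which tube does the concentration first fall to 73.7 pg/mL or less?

Tube n has concentration 464 ng/mL / 4ⁿ.
Need 4ⁿ ≥ 464 ng/mL / 73.7 pg/mL = 6296, so n ≥ 6.31.
First such tube: n = 7.

tube 7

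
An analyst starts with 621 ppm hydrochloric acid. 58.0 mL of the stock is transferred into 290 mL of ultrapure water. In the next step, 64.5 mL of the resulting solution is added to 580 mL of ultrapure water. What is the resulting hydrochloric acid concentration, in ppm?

Overall dilution factor = 6 × 9.992 = 60.0.
621 ppm / 60.0 = 10.4 ppm.

10.4 ppm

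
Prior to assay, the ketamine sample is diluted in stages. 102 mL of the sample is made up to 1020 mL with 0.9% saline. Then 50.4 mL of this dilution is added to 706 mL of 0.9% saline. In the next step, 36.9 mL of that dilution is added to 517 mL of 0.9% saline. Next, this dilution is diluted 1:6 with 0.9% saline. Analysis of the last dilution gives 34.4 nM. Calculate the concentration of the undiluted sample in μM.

Overall dilution factor = 10 × 15.01 × 15.01 × 6 = 1.35 × 10⁴.
Original = 34.4 nM × 1.35 × 10⁴ = 4.65 × 10⁵ nM = 465 μM.

465 μM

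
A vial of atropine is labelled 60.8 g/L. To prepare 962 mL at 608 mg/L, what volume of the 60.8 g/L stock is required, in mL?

608 mg/L = 0.608 g/L.
V₁ = C₂V₂/C₁ = 0.608 × 962 / 60.8 = 9.62 mL.

9.62 mL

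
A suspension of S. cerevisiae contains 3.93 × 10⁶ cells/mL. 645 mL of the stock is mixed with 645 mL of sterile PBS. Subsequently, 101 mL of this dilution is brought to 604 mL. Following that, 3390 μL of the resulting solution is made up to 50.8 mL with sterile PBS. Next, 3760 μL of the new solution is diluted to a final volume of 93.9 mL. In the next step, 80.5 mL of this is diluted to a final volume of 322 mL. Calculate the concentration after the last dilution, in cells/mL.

Overall dilution factor = 2 × 5.980 × 14.99 × 24.97 × 4 = 1.79 × 10⁴.
3.93 × 10⁶ cells/mL / 1.79 × 10⁴ = 220 cells/mL.

220 cells/mL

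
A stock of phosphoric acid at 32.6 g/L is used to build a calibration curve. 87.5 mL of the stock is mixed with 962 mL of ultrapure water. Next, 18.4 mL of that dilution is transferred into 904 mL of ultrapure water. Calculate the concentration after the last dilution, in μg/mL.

54.2 μg/mL

Overall dilution factor = 11.99 × 50.13 = 601.
32.6 g/L / 601 = 0.0542 g/L = 54.2 μg/mL.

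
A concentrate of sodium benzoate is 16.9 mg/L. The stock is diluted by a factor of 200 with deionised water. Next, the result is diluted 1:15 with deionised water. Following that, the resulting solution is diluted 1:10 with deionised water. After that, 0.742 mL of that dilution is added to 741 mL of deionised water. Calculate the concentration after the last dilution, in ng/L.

0.564 ng/L

Overall dilution factor = 200 × 15 × 10 × 999.7 = 3.00 × 10⁷.
16.9 mg/L / 3.00 × 10⁷ = 5.64 × 10⁻⁷ mg/L = 0.564 ng/L.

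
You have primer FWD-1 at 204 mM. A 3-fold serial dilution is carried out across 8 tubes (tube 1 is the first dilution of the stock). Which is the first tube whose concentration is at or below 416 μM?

Tube n has concentration 204 mM / 3ⁿ.
Need 3ⁿ ≥ 204 mM / 416 μM = 490, so n ≥ 5.64.
First such tube: n = 6.

tube 6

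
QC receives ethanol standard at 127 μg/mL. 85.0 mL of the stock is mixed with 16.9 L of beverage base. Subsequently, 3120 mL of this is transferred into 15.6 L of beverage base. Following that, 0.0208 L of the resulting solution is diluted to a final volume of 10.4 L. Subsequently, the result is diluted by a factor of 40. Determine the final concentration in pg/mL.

5.30 pg/mL

Overall dilution factor = 199.8 × 6 × 500 × 40 = 2.40 × 10⁷.
127 μg/mL / 2.40 × 10⁷ = 5.30 × 10⁻⁶ μg/mL = 5.30 pg/mL.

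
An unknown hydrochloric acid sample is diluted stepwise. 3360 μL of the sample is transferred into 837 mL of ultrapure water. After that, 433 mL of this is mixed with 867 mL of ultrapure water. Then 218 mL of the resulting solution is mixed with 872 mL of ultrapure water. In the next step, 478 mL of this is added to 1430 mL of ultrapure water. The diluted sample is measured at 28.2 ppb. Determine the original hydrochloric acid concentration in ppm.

Overall dilution factor = 250.1 × 3.002 × 5 × 3.992 = 1.50 × 10⁴.
Original = 28.2 ppb × 1.50 × 10⁴ = 4.23 × 10⁵ ppb = 423 ppm.

423 ppm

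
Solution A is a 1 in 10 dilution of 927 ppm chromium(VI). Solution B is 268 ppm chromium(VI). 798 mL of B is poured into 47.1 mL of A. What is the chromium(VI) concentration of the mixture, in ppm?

258 ppm

C_A = 927 ppm / 10 = 92.7 ppm.
C_mix = (C_A·V_A + C_B·V_B)/(V_A + V_B) = (92.7×47.1 + 268×798) / 845.1 = 258 ppm.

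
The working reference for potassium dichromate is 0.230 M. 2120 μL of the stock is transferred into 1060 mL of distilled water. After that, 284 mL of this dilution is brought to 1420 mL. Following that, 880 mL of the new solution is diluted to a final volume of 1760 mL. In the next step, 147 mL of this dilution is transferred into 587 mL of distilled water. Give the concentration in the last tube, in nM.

Overall dilution factor = 501 × 5 × 2 × 4.993 = 2.50 × 10⁴.
0.230 M / 2.50 × 10⁴ = 9.19 × 10⁻⁶ M = 9190 nM.

9190 nM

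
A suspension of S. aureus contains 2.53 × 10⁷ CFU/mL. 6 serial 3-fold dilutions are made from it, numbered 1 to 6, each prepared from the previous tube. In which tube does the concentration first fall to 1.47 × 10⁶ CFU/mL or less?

tube 3

Tube n has concentration 2.53 × 10⁷ CFU/mL / 3ⁿ.
Need 3ⁿ ≥ 2.53 × 10⁷ CFU/mL / 1.47 × 10⁶ CFU/mL = 17.2, so n ≥ 2.59.
First such tube: n = 3.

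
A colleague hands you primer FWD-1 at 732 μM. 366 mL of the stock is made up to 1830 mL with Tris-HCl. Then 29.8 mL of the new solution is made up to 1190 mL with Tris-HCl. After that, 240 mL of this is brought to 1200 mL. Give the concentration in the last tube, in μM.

Overall dilution factor = 5 × 39.93 × 5 = 998.
732 μM / 998 = 0.733 μM.

0.733 μM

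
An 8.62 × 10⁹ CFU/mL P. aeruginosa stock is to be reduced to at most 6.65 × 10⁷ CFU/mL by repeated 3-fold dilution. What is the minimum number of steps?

Need 3ⁿ ≥ 130, so n ≥ log(130)/log(3) = 4.43.
Minimum whole steps: n = 5.

5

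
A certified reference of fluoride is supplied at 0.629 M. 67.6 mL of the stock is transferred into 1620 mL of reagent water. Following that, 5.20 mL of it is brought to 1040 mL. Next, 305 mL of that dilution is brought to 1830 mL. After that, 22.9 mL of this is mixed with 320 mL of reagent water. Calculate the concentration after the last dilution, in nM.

1400 nM

Overall dilution factor = 24.96 × 200 × 6 × 14.97 = 4.49 × 10⁵.
0.629 M / 4.49 × 10⁵ = 1.40 × 10⁻⁶ M = 1400 nM.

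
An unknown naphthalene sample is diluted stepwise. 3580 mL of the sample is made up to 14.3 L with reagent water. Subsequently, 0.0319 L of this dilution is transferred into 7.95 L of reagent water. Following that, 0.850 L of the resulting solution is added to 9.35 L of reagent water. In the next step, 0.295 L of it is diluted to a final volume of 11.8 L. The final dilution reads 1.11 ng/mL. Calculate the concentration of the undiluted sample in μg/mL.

Overall dilution factor = 3.994 × 250.2 × 12 × 40 = 4.80 × 10⁵.
Original = 1.11 ng/mL × 4.80 × 10⁵ = 5.33 × 10⁵ ng/mL = 533 μg/mL.

533 μg/mL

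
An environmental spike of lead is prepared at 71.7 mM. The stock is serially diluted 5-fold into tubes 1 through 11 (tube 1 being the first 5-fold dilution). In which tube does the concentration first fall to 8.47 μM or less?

tube 6

Tube n has concentration 71.7 mM / 5ⁿ.
Need 5ⁿ ≥ 71.7 mM / 8.47 μM = 8465, so n ≥ 5.62.
First such tube: n = 6.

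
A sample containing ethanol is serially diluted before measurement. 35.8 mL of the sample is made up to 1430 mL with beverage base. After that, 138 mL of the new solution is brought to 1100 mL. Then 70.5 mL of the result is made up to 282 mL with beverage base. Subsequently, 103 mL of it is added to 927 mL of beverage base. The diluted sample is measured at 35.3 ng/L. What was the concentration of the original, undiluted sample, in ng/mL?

Overall dilution factor = 39.94 × 7.971 × 4 × 10 = 1.27 × 10⁴.
Original = 35.3 ng/L × 1.27 × 10⁴ = 4.50 × 10⁵ ng/L = 450 ng/mL.

450 ng/mL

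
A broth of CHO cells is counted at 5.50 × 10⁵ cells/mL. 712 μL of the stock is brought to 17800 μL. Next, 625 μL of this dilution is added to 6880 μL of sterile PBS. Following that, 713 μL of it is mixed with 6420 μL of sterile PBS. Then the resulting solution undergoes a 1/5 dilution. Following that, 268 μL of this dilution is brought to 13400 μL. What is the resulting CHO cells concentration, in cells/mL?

0.733 cells/mL

Overall dilution factor = 25 × 12.01 × 10.00 × 5 × 50 = 7.51 × 10⁵.
5.50 × 10⁵ cells/mL / 7.51 × 10⁵ = 0.733 cells/mL.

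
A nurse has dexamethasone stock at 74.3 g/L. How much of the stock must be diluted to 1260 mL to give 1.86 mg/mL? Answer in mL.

31.5 mL

1.86 mg/mL = 1.86 g/L.
V₁ = C₂V₂/C₁ = 1.86 × 1260 / 74.3 = 31.5 mL.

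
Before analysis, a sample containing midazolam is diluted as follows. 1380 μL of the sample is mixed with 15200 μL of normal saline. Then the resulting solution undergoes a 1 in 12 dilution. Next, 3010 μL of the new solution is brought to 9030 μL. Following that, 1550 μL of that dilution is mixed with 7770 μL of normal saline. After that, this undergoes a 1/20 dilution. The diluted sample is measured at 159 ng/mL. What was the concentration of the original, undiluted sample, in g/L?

8.27 g/L

Overall dilution factor = 12.01 × 12 × 3 × 6.013 × 20 = 5.20 × 10⁴.
Original = 159 ng/mL × 5.20 × 10⁴ = 8.27 × 10⁶ ng/mL = 8.27 g/L.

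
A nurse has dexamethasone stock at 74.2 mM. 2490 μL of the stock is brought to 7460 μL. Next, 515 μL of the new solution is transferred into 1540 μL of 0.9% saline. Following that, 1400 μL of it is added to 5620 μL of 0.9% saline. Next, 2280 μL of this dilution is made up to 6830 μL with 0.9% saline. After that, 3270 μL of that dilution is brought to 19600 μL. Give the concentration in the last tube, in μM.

68.9 μM

Overall dilution factor = 2.996 × 3.990 × 5.014 × 2.996 × 5.994 = 1076.
74.2 mM / 1076 = 0.0689 mM = 68.9 μM.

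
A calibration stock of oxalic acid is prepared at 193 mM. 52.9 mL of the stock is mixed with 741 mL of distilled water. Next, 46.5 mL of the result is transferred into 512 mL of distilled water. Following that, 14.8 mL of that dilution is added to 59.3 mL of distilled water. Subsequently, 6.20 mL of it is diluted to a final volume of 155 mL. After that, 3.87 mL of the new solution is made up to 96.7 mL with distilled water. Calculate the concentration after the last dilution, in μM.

Overall dilution factor = 15.01 × 12.01 × 5.007 × 25 × 24.99 = 5.64 × 10⁵.
193 mM / 5.64 × 10⁵ = 3.42 × 10⁻⁴ mM = 0.342 μM.

0.342 μM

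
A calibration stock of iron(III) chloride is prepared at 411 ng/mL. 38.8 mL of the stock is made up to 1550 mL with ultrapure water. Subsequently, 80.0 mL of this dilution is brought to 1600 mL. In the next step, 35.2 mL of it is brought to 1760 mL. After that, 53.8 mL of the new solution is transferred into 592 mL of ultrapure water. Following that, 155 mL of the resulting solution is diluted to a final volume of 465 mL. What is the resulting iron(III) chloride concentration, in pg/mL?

0.286 pg/mL

Overall dilution factor = 39.95 × 20 × 50 × 12.00 × 3 = 1.44 × 10⁶.
411 ng/mL / 1.44 × 10⁶ = 2.86 × 10⁻⁴ ng/mL = 0.286 pg/mL.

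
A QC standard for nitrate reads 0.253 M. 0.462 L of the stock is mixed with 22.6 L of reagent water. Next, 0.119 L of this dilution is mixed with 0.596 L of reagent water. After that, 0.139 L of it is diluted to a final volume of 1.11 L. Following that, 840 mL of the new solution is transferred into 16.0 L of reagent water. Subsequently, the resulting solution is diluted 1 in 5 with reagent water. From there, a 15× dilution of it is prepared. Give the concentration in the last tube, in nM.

70.3 nM

Overall dilution factor = 49.92 × 6.008 × 7.986 × 20.05 × 5 × 15 = 3.60 × 10⁶.
0.253 M / 3.60 × 10⁶ = 7.03 × 10⁻⁸ M = 70.3 nM.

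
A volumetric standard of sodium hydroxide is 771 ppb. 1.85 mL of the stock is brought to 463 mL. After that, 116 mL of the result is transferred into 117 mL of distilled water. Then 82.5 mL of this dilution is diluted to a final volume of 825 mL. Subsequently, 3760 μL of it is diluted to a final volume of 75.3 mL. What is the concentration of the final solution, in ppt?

7.66 ppt

Overall dilution factor = 250.3 × 2.009 × 10 × 20.03 = 1.01 × 10⁵.
771 ppb / 1.01 × 10⁵ = 7.66 × 10⁻³ ppb = 7.66 ppt.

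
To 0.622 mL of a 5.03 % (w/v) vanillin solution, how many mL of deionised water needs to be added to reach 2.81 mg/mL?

2.81 mg/mL = 0.281 % (w/v).
V₂ = C₁V₁/C₂ = 5.03 × 0.622 / 0.281 = 11.1 mL.
Diluent to add = V₂ − V₁ = 11.1 − 0.622 = 10.5 mL.

10.5 mL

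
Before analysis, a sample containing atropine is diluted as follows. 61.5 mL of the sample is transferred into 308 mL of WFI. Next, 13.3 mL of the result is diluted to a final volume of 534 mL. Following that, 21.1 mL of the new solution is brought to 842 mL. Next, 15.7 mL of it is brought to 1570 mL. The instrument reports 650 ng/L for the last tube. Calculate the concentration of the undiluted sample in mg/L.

626 mg/L

Overall dilution factor = 6.008 × 40.15 × 39.91 × 100 = 9.63 × 10⁵.
Original = 650 ng/L × 9.63 × 10⁵ = 6.26 × 10⁸ ng/L = 626 mg/L.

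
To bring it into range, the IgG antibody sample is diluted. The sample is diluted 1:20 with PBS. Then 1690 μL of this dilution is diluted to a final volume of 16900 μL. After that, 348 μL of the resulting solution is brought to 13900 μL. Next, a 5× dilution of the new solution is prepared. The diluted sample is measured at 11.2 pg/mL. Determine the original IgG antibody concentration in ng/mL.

Overall dilution factor = 20 × 10 × 39.94 × 5 = 3.99 × 10⁴.
Original = 11.2 pg/mL × 3.99 × 10⁴ = 4.47 × 10⁵ pg/mL = 447 ng/mL.

447 ng/mL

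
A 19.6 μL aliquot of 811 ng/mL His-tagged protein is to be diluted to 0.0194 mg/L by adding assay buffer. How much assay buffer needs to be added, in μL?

800 μL

0.0194 mg/L = 19.4 ng/mL.
V₂ = C₁V₁/C₂ = 811 × 19.6 / 19.4 = 819 μL.
Diluent to add = V₂ − V₁ = 819 − 19.6 = 800 μL.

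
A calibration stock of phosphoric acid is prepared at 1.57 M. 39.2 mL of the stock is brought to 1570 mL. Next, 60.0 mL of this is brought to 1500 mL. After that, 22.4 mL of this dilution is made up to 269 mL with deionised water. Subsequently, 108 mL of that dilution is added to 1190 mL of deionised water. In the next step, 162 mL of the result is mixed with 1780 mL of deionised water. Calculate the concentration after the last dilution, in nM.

906 nM

Overall dilution factor = 40.05 × 25 × 12.01 × 12.02 × 11.99 = 1.73 × 10⁶.
1.57 M / 1.73 × 10⁶ = 9.06 × 10⁻⁷ M = 906 nM.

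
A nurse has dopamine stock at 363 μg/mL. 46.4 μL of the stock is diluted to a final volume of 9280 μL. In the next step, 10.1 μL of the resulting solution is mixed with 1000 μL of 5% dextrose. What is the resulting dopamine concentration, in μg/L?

18.1 μg/L

Overall dilution factor = 200 × 100.0 = 2.00 × 10⁴.
363 μg/mL / 2.00 × 10⁴ = 0.0181 μg/mL = 18.1 μg/L.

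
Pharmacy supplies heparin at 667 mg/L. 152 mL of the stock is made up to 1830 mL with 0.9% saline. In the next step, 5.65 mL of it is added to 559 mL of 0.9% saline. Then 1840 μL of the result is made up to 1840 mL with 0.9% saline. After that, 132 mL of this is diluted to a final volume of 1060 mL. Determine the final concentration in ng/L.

69.0 ng/L

Overall dilution factor = 12.04 × 99.94 × 1000 × 8.030 = 9.66 × 10⁶.
667 mg/L / 9.66 × 10⁶ = 6.90 × 10⁻⁵ mg/L = 69.0 ng/L.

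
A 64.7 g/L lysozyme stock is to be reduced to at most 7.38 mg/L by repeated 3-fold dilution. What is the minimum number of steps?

Need 3ⁿ ≥ 8767, so n ≥ log(8767)/log(3) = 8.26.
Minimum whole steps: n = 9.

9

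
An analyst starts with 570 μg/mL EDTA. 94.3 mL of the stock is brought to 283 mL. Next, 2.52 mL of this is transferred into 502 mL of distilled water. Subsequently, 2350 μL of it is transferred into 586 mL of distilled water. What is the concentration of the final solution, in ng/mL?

Overall dilution factor = 3.001 × 200.2 × 250.4 = 1.50 × 10⁵.
570 μg/mL / 1.50 × 10⁵ = 3.79 × 10⁻³ μg/mL = 3.79 ng/mL.

3.79 ng/mL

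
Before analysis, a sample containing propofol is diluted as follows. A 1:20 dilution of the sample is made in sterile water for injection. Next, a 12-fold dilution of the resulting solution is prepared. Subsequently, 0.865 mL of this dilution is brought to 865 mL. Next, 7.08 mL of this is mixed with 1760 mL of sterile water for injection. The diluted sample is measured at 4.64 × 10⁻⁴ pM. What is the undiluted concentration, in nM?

Overall dilution factor = 20 × 12 × 1000 × 249.6 = 5.99 × 10⁷.
Original = 4.64 × 10⁻⁴ pM × 5.99 × 10⁷ = 2.78 × 10⁴ pM = 27.8 nM.

27.8 nM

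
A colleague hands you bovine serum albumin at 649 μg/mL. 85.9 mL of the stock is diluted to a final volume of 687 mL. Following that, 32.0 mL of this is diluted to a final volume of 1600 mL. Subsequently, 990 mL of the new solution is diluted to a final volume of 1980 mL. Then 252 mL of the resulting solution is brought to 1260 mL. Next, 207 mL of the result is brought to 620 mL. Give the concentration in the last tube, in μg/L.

Overall dilution factor = 7.998 × 50 × 2 × 5 × 2.995 = 1.20 × 10⁴.
649 μg/mL / 1.20 × 10⁴ = 0.0542 μg/mL = 54.2 μg/L.

54.2 μg/L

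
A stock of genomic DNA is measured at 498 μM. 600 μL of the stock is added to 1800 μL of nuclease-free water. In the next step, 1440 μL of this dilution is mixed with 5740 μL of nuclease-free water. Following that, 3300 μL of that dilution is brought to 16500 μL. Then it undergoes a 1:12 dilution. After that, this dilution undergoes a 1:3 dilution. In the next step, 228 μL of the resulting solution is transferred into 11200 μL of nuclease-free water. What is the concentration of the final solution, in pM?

Overall dilution factor = 4 × 4.986 × 5 × 12 × 3 × 50.12 = 1.80 × 10⁵.
498 μM / 1.80 × 10⁵ = 2.77 × 10⁻³ μM = 2770 pM.

2770 pM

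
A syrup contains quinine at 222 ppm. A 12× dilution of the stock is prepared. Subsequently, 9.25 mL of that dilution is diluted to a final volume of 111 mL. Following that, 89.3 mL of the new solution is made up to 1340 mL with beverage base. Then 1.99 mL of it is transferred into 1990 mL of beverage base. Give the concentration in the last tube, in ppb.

0.103 ppb

Overall dilution factor = 12 × 12 × 15.01 × 1001 = 2.16 × 10⁶.
222 ppm / 2.16 × 10⁶ = 1.03 × 10⁻⁴ ppm = 0.103 ppb.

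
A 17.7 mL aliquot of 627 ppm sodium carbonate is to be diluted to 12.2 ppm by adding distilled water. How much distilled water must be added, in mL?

V₂ = C₁V₁/C₂ = 627 × 17.7 / 12.2 = 910 mL.
Diluent to add = V₂ − V₁ = 910 − 17.7 = 892 mL.

892 mL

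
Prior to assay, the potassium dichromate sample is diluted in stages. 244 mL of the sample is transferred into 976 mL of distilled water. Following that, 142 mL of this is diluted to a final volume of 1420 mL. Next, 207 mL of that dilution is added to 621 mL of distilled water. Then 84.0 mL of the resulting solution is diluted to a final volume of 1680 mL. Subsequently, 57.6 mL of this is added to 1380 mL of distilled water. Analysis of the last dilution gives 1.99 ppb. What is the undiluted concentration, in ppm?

Overall dilution factor = 5 × 10 × 4 × 20 × 24.96 = 9.98 × 10⁴.
Original = 1.99 ppb × 9.98 × 10⁴ = 1.99 × 10⁵ ppb = 199 ppm.

199 ppm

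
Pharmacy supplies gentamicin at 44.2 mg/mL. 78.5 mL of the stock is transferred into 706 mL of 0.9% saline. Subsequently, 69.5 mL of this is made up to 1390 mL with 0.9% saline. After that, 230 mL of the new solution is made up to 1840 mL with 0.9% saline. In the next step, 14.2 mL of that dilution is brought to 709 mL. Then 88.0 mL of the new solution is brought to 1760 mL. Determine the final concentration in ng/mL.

27.7 ng/mL

Overall dilution factor = 9.994 × 20 × 8 × 49.93 × 20 = 1.60 × 10⁶.
44.2 mg/mL / 1.60 × 10⁶ = 2.77 × 10⁻⁵ mg/mL = 27.7 ng/mL.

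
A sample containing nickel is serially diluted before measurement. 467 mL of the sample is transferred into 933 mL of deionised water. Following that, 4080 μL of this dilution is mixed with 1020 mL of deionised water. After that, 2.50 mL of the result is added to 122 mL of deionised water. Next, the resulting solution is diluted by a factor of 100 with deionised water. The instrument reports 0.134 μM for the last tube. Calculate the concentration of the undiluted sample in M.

0.502 M

Overall dilution factor = 2.998 × 251 × 49.80 × 100 = 3.75 × 10⁶.
Original = 0.134 μM × 3.75 × 10⁶ = 5.02 × 10⁵ μM = 0.502 M.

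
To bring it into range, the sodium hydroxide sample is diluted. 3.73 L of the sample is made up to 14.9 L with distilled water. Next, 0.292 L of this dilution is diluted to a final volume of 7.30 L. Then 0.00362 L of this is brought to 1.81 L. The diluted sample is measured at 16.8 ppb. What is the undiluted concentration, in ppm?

839 ppm

Overall dilution factor = 3.995 × 25 × 500 = 4.99 × 10⁴.
Original = 16.8 ppb × 4.99 × 10⁴ = 8.39 × 10⁵ ppb = 839 ppm.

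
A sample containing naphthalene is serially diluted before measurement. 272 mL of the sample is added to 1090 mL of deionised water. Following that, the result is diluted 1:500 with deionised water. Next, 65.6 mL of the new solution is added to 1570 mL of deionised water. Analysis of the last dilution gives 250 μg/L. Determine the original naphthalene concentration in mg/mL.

15.6 mg/mL

Overall dilution factor = 5.007 × 500 × 24.93 = 6.24 × 10⁴.
Original = 250 μg/L × 6.24 × 10⁴ = 1.56 × 10⁷ μg/L = 15.6 mg/mL.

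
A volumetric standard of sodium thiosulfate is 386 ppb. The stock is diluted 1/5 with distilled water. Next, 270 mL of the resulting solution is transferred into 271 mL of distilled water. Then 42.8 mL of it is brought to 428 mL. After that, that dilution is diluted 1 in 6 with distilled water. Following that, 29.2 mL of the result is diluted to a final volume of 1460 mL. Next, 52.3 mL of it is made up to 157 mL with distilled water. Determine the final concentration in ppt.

Overall dilution factor = 5 × 2.004 × 10 × 6 × 50 × 3.002 = 9.02 × 10⁴.
386 ppb / 9.02 × 10⁴ = 4.28 × 10⁻³ ppb = 4.28 ppt.

4.28 ppt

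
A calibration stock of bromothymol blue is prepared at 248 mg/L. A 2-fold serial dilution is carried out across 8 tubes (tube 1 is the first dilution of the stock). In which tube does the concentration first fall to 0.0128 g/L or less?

tube 5

Tube n has concentration 248 mg/L / 2ⁿ.
Need 2ⁿ ≥ 248 mg/L / 0.0128 g/L = 19.4, so n ≥ 4.28.
First such tube: n = 5.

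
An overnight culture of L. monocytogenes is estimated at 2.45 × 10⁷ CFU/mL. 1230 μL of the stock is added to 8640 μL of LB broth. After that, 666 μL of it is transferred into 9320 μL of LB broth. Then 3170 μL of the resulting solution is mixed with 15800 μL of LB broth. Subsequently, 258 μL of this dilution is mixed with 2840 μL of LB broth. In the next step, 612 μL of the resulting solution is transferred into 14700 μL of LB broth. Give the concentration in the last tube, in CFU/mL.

113 CFU/mL

Overall dilution factor = 8.024 × 14.99 × 5.984 × 12.01 × 25.02 = 2.16 × 10⁵.
2.45 × 10⁷ CFU/mL / 2.16 × 10⁵ = 113 CFU/mL.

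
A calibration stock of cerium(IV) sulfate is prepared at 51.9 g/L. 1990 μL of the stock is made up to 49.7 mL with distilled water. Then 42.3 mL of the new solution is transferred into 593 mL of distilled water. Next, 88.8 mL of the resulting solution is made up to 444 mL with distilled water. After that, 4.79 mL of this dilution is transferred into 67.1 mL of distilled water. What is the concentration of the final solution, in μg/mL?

Overall dilution factor = 24.97 × 15.02 × 5 × 15.01 = 2.81 × 10⁴.
51.9 g/L / 2.81 × 10⁴ = 1.84 × 10⁻³ g/L = 1.84 μg/mL.

1.84 μg/mL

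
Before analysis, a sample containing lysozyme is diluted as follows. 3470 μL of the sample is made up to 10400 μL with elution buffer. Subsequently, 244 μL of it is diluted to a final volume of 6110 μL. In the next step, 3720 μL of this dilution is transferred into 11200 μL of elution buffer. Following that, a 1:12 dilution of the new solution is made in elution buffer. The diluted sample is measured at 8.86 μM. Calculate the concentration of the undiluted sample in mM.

32.0 mM

Overall dilution factor = 2.997 × 25.04 × 4.011 × 12 = 3612.
Original = 8.86 μM × 3612 = 3.20 × 10⁴ μM = 32.0 mM.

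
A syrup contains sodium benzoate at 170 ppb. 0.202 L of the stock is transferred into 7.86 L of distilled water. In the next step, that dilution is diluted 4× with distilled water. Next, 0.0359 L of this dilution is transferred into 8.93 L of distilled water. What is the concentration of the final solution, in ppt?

4.26 ppt

Overall dilution factor = 39.91 × 4 × 249.7 = 3.99 × 10⁴.
170 ppb / 3.99 × 10⁴ = 4.26 × 10⁻³ ppb = 4.26 ppt.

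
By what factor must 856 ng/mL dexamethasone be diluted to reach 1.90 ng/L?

Factor = C₀/C_target = 856 ng/mL / 1.90 ng/L = 4.51 × 10⁵.

4.51 × 10⁵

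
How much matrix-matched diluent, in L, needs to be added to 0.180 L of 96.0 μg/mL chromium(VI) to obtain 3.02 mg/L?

5.54 L

3.02 mg/L = 3.02 μg/mL.
V₂ = C₁V₁/C₂ = 96.0 × 0.180 / 3.02 = 5.72 L.
Diluent to add = V₂ − V₁ = 5.72 − 0.180 = 5.54 L.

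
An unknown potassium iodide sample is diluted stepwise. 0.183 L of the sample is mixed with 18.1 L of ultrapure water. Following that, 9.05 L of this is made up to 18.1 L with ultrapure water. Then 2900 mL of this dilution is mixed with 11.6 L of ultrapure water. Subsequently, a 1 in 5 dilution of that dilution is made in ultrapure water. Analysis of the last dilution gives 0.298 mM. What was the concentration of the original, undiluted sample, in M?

Overall dilution factor = 99.91 × 2 × 5 × 5 = 4995.
Original = 0.298 mM × 4995 = 1489 mM = 1.49 M.

1.49 M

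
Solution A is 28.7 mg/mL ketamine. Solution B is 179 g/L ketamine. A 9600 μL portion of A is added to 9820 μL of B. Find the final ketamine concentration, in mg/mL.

105 mg/mL

C_B = 179 g/L = 179 mg/mL.
C_mix = (C_A·V_A + C_B·V_B)/(V_A + V_B) = (28.7×9600 + 179×9820) / 19420 = 105 mg/mL.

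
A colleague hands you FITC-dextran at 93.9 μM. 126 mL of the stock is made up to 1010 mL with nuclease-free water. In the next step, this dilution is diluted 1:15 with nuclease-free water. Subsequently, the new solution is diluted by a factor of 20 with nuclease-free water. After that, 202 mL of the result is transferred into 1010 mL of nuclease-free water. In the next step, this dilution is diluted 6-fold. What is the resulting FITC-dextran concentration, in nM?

Overall dilution factor = 8.016 × 15 × 20 × 6 × 6 = 8.66 × 10⁴.
93.9 μM / 8.66 × 10⁴ = 1.08 × 10⁻³ μM = 1.08 nM.

1.08 nM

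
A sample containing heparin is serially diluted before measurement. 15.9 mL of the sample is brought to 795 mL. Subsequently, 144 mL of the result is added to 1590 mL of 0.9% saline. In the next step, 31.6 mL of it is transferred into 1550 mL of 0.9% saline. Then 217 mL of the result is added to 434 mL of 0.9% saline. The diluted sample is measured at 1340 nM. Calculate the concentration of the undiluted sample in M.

Overall dilution factor = 50 × 12.04 × 50.05 × 3 = 9.04 × 10⁴.
Original = 1340 nM × 9.04 × 10⁴ = 1.21 × 10⁸ nM = 0.121 M.

0.121 M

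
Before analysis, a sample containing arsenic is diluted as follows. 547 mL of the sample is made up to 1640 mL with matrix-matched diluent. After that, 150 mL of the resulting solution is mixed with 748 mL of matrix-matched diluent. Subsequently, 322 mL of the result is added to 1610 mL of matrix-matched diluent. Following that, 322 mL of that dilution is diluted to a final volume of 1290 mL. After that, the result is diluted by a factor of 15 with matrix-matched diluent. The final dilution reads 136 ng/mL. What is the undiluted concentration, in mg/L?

Overall dilution factor = 2.998 × 5.987 × 6 × 4.006 × 15 = 6472.
Original = 136 ng/mL × 6472 = 8.80 × 10⁵ ng/mL = 880 mg/L.

880 mg/L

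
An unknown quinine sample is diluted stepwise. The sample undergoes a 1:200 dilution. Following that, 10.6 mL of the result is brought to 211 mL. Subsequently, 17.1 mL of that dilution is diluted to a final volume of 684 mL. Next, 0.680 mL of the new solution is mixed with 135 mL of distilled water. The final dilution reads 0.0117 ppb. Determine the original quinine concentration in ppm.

372 ppm

Overall dilution factor = 200 × 19.91 × 40 × 199.5 = 3.18 × 10⁷.
Original = 0.0117 ppb × 3.18 × 10⁷ = 3.72 × 10⁵ ppb = 372 ppm.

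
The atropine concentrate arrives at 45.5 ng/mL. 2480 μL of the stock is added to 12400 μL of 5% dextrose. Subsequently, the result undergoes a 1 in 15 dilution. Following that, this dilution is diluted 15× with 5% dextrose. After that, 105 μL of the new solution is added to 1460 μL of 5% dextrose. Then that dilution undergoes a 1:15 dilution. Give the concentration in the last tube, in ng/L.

Overall dilution factor = 6 × 15 × 15 × 14.90 × 15 = 3.02 × 10⁵.
45.5 ng/mL / 3.02 × 10⁵ = 1.51 × 10⁻⁴ ng/mL = 0.151 ng/L.

0.151 ng/L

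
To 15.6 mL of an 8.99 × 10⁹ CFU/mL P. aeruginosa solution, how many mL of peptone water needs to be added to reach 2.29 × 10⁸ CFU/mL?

597 mL

V₂ = C₁V₁/C₂ = 8.99 × 10⁹ × 15.6 / 2.29 × 10⁸ = 612 mL.
Diluent to add = V₂ − V₁ = 612 − 15.6 = 597 mL.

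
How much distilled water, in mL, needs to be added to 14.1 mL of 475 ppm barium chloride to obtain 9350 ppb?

9350 ppb = 9.35 ppm.
V₂ = C₁V₁/C₂ = 475 × 14.1 / 9.35 = 716 mL.
Diluent to add = V₂ − V₁ = 716 − 14.1 = 702 mL.

702 mL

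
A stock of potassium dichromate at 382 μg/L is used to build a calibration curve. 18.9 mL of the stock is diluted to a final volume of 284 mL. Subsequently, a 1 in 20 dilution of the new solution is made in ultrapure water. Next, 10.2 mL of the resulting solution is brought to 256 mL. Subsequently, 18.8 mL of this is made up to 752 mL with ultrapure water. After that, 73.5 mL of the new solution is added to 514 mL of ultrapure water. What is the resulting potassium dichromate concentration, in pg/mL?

0.158 pg/mL

Overall dilution factor = 15.03 × 20 × 25.10 × 40 × 7.993 = 2.41 × 10⁶.
382 μg/L / 2.41 × 10⁶ = 1.58 × 10⁻⁴ μg/L = 0.158 pg/mL.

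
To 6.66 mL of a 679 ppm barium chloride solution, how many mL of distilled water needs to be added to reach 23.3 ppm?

V₂ = C₁V₁/C₂ = 679 × 6.66 / 23.3 = 194 mL.
Diluent to add = V₂ − V₁ = 194 − 6.66 = 187 mL.

187 mL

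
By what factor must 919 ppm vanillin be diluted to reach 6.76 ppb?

1.36 × 10⁵

Factor = C₀/C_target = 919 ppm / 6.76 ppb = 1.36 × 10⁵.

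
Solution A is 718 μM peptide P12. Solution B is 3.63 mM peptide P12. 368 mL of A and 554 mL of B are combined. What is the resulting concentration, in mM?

C_B = 3.63 mM = 3630 μM.
C_mix = (C_A·V_A + C_B·V_B)/(V_A + V_B) = (718×368 + 3630×554) / 922.0 = 2468 μM = 2.47 mM.

2.47 mM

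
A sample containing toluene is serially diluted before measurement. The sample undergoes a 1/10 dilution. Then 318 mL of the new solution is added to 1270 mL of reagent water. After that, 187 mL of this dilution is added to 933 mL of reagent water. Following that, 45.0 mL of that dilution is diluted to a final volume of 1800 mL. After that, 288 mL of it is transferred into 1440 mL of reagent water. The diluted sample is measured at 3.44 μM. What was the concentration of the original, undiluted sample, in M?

0.247 M

Overall dilution factor = 10 × 4.994 × 5.989 × 40 × 6 = 7.18 × 10⁴.
Original = 3.44 μM × 7.18 × 10⁴ = 2.47 × 10⁵ μM = 0.247 M.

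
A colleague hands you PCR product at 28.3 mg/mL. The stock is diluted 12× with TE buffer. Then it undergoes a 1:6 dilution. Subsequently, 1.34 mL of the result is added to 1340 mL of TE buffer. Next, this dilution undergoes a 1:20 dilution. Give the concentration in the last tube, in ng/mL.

Overall dilution factor = 12 × 6 × 1001 × 20 = 1.44 × 10⁶.
28.3 mg/mL / 1.44 × 10⁶ = 1.96 × 10⁻⁵ mg/mL = 19.6 ng/mL.

19.6 ng/mL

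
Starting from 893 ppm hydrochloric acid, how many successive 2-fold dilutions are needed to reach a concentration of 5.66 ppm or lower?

8

Need 2ⁿ ≥ 158, so n ≥ log(158)/log(2) = 7.30.
Minimum whole steps: n = 8.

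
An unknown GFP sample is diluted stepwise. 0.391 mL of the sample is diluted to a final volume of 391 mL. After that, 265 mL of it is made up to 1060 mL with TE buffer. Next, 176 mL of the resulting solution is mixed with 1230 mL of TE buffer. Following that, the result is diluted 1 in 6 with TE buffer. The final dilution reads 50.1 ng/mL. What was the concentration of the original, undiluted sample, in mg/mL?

9.61 mg/mL

Overall dilution factor = 1000 × 4 × 7.989 × 6 = 1.92 × 10⁵.
Original = 50.1 ng/mL × 1.92 × 10⁵ = 9.61 × 10⁶ ng/mL = 9.61 mg/mL.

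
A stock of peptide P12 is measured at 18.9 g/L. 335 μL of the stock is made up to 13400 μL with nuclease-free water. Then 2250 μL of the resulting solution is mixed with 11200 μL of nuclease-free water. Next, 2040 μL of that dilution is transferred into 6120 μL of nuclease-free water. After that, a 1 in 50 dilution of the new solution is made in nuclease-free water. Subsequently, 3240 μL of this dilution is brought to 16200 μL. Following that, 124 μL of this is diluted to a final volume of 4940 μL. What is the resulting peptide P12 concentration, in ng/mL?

Overall dilution factor = 40 × 5.978 × 4 × 50 × 5 × 39.84 = 9.53 × 10⁶.
18.9 g/L / 9.53 × 10⁶ = 1.98 × 10⁻⁶ g/L = 1.98 ng/mL.

1.98 ng/mL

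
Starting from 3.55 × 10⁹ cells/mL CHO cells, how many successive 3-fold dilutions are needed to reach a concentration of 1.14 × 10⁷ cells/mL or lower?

6

Need 3ⁿ ≥ 311, so n ≥ log(311)/log(3) = 5.23.
Minimum whole steps: n = 6.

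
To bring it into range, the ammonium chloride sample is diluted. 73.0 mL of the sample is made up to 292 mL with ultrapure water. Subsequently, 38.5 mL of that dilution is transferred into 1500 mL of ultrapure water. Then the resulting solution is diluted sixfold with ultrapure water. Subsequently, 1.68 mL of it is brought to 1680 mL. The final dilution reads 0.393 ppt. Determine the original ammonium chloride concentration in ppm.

0.377 ppm

Overall dilution factor = 4 × 39.96 × 6 × 1000 = 9.59 × 10⁵.
Original = 0.393 ppt × 9.59 × 10⁵ = 3.77 × 10⁵ ppt = 0.377 ppm.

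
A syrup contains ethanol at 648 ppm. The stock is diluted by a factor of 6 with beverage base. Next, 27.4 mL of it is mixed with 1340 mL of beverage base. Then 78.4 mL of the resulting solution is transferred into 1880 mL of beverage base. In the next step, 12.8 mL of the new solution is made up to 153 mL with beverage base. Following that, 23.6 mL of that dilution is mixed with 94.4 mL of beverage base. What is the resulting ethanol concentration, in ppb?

Overall dilution factor = 6 × 49.91 × 24.98 × 11.95 × 5 = 4.47 × 10⁵.
648 ppm / 4.47 × 10⁵ = 1.45 × 10⁻³ ppm = 1.45 ppb.

1.45 ppb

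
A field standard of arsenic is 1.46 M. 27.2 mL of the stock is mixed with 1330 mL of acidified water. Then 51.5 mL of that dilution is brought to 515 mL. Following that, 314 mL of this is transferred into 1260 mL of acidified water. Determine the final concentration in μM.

Overall dilution factor = 49.90 × 10 × 5.013 = 2501.
1.46 M / 2501 = 5.84 × 10⁻⁴ M = 584 μM.

584 μM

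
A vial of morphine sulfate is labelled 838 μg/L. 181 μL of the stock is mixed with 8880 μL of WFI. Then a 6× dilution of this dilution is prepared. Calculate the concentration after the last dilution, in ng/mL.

2.79 ng/mL

Overall dilution factor = 50.06 × 6 = 300.
838 μg/L / 300 = 2.79 μg/L = 2.79 ng/mL.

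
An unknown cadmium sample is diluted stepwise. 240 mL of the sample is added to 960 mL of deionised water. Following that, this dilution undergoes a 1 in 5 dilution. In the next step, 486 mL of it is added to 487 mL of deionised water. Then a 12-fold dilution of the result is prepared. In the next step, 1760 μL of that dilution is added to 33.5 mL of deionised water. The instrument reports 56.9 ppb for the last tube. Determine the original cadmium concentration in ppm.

685 ppm

Overall dilution factor = 5 × 5 × 2.002 × 12 × 20.03 = 1.20 × 10⁴.
Original = 56.9 ppb × 1.20 × 10⁴ = 6.85 × 10⁵ ppb = 685 ppm.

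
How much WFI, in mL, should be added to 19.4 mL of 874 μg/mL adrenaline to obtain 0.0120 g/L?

0.0120 g/L = 12.0 μg/mL.
V₂ = C₁V₁/C₂ = 874 × 19.4 / 12.0 = 1413 mL.
Diluent to add = V₂ − V₁ = 1413 − 19.4 = 1390 mL.

1390 mL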